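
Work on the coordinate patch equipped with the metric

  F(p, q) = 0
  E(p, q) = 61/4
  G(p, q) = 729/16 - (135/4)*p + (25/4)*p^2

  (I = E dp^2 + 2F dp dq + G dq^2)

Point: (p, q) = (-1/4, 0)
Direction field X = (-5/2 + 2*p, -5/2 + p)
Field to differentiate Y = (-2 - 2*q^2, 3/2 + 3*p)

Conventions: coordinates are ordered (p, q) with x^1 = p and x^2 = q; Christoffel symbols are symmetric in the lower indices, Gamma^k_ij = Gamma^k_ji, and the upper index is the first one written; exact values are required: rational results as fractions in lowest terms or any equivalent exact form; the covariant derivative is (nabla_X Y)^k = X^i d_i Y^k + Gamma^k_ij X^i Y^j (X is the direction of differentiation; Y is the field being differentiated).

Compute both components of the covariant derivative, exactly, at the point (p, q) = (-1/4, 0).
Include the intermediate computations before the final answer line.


E = 61/4, F = 0, G = 3481/64 at the point
E_p = 0, E_q = 0, F_p = 0, F_q = 0, G_p = -295/8, G_q = 0
EG - F^2 = 212341/256;  g^inv = (256/212341) * [[3481/64, 0], [0, 61/4]]
first-kind symbols [ij,l] = (1/2)(d_i g_jl + d_j g_il - d_l g_ij): [pp,p] = E_p/2 = 0, [pp,q] = F_p - E_q/2 = 0, [pq,p] = E_q/2 = 0, [pq,q] = G_p/2 = -295/16, [qq,p] = F_q - G_p/2 = 295/16, [qq,q] = G_q/2 = 0
Gamma^p_ij = (G*[ij,p] - F*[ij,q])/(EG - F^2), Gamma^q_ij = (E*[ij,q] - F*[ij,p])/(EG - F^2)
Gamma_ppp = 0, Gamma_ppq = 0, Gamma_pqq = 295/244, Gamma_qpp = 0, Gamma_qpq = -20/59, Gamma_qqq = 0
X = (-3, -11/4), Y = (-2, 3/4) at the point

Answer: (nabla_X Y)^p = -9735/3904, (nabla_X Y)^q = -596/59


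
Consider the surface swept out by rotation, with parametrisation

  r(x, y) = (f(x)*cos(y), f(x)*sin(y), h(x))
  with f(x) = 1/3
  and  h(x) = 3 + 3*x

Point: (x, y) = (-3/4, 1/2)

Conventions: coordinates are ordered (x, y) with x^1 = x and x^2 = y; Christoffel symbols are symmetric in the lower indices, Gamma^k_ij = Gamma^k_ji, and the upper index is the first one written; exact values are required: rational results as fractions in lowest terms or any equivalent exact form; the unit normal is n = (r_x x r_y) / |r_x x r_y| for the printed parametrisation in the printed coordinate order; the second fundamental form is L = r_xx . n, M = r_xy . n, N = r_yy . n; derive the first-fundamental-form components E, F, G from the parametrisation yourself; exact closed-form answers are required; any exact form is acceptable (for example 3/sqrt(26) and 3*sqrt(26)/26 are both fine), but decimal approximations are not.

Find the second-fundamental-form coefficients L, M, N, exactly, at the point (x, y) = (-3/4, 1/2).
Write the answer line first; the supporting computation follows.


Answer: L = 0, M = 0, N = 1/3

f = 1/3, f' = 0, f'' = 0, h' = 3, h'' = 0
E = 9, F = 0, G = 1/9; answer radicand W^2 = 9
unnormalised second-form numerators: l = 0, m = 0, n = 1; L = l/sqrt(9), and similarly M = m/sqrt(W^2), N = n/sqrt(W^2)


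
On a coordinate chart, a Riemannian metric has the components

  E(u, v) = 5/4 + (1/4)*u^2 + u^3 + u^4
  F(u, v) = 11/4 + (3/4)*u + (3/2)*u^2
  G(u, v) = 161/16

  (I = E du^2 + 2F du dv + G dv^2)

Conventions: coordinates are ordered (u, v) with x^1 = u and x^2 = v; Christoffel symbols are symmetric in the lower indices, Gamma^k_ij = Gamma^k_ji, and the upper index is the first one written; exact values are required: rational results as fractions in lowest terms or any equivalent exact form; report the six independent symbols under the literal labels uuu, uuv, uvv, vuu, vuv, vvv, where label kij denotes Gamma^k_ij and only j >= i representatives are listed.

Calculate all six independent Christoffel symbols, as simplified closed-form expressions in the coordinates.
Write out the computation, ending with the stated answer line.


E = 5/4 + (1/4)*u^2 + u^3 + u^4; F = 11/4 + (3/4)*u + (3/2)*u^2; G = 161/16
Gamma^k_ij = (1/2) g^{kl} (d_i g_jl + d_j g_il - d_l g_ij), with g^inv = (1/(EG-F^2)) [[G, -F], [-F, E]]
first partials: E_u = (1/2)*u + 3*u^2 + 4*u^3, E_v = 0, F_u = 3/4 + 3*u, F_v = 0, G_u = 0, G_v = 0
D = EG - F^2 = 321/64 - (33/8)*u - (403/64)*u^2 + (125/16)*u^3 + (125/16)*u^4
expanded: Gamma^u_uu = (G E_u - 2F F_u + F E_v)/(2D), Gamma^u_uv = (G E_v - F G_u)/(2D), Gamma^u_vv = (2G F_v - G G_u - F G_v)/(2D), Gamma^v_uu = (2E F_u - E E_v - F E_u)/(2D), Gamma^v_uv = (E G_u - F E_v)/(2D), Gamma^v_vv = (E G_v - 2F F_v + F G_u)/(2D); substitute and cancel common factors

Answer: Gamma_uuu = (1000*u^3 + 750*u^2 - 403*u - 132)/(500*u^4 + 500*u^3 - 403*u^2 - 264*u + 321), Gamma_uuv = 0, Gamma_uvv = 0, Gamma_vuu = (-352*u^3 - 264*u^2 + 196*u + 60)/(500*u^4 + 500*u^3 - 403*u^2 - 264*u + 321), Gamma_vuv = 0, Gamma_vvv = 0


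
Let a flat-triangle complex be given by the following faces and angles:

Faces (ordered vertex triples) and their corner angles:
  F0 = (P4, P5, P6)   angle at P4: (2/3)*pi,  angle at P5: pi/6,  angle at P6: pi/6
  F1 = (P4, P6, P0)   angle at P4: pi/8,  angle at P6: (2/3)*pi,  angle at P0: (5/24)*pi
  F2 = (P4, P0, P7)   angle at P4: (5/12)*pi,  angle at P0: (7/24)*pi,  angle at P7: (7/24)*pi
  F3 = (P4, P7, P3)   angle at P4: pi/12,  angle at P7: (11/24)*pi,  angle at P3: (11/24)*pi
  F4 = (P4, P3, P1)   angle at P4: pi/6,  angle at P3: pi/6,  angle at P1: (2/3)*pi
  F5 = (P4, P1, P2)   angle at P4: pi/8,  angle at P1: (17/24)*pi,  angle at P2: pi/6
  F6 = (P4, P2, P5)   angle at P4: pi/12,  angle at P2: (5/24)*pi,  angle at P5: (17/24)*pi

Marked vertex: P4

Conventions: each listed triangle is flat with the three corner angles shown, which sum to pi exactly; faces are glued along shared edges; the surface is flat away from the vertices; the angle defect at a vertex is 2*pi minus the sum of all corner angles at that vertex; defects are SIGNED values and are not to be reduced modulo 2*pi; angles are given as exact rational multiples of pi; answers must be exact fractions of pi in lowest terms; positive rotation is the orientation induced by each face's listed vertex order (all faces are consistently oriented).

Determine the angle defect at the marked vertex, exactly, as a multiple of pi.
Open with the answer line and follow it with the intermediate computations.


Answer: defect(P4) = pi/3

Sum of corner angles at P4: (5/3)*pi
defect = 2*pi - (5/3)*pi


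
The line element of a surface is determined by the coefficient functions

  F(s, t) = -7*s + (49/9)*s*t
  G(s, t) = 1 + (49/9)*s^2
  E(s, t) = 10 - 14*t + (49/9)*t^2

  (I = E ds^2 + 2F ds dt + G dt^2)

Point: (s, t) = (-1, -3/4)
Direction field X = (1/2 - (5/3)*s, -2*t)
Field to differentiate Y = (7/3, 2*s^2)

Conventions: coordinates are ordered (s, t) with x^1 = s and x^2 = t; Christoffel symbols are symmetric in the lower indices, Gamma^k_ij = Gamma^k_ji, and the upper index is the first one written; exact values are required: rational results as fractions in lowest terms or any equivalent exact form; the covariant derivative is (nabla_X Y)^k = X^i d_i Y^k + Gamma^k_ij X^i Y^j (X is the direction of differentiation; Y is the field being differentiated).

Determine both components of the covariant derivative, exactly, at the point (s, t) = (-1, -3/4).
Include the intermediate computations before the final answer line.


E = 377/16, F = 133/12, G = 58/9 at the point
E_s = 0, E_t = -133/6, F_s = -133/12, F_t = -49/9, G_s = -98/9, G_t = 0
EG - F^2 = 4177/144;  g^inv = (144/4177) * [[58/9, -133/12], [-133/12, 377/16]]
first-kind symbols [ij,l] = (1/2)(d_i g_jl + d_j g_il - d_l g_ij): [ss,s] = E_s/2 = 0, [ss,t] = F_s - E_t/2 = 0, [st,s] = E_t/2 = -133/12, [st,t] = G_s/2 = -49/9, [tt,s] = F_t - G_s/2 = 0, [tt,t] = G_t/2 = 0
Gamma^s_ij = (G*[ij,s] - F*[ij,t])/(EG - F^2), Gamma^t_ij = (E*[ij,t] - F*[ij,s])/(EG - F^2)
Gamma_sss = 0, Gamma_sst = -1596/4177, Gamma_stt = 0, Gamma_tss = 0, Gamma_tst = -784/4177, Gamma_ttt = 0
X = (13/6, 3/2), Y = (7/3, 2) at the point

Answer: (nabla_X Y)^s = -12502/4177, (nabla_X Y)^t = -42342/4177


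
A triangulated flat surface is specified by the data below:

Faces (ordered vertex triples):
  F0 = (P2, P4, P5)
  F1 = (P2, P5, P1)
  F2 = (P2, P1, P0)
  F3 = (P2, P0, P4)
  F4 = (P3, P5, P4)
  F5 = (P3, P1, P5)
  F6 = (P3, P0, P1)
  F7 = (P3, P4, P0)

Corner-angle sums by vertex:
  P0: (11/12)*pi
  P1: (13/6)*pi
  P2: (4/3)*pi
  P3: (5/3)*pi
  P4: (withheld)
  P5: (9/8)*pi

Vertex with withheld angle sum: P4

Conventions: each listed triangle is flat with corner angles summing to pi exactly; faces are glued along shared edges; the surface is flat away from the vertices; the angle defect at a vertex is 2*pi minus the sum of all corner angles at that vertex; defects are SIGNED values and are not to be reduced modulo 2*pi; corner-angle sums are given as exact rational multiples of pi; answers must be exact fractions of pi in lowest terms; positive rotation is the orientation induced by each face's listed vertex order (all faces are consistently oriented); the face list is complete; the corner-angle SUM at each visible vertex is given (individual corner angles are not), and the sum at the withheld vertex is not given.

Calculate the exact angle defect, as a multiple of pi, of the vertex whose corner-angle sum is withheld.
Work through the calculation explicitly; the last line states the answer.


V = 6, E = 12, F = 8; chi = V - E + F = 2
Gauss-Bonnet: total defect = 2*pi*chi = 4*pi; visible defects sum to (67/24)*pi

Answer: defect(P4) = (29/24)*pi


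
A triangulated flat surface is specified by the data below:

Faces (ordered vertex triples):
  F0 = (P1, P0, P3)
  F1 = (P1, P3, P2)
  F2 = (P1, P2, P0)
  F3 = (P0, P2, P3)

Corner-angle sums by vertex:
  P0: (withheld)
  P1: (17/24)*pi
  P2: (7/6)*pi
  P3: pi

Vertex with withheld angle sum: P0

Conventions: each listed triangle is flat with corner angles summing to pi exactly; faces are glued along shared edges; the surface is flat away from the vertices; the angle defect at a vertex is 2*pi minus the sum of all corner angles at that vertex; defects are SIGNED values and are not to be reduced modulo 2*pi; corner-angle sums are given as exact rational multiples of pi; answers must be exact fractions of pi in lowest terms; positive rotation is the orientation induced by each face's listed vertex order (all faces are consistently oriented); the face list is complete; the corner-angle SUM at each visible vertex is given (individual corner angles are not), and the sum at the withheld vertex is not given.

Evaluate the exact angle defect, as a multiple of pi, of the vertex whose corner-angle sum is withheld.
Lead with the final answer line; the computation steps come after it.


Answer: defect(P0) = (7/8)*pi

V = 4, E = 6, F = 4; chi = V - E + F = 2
Gauss-Bonnet: total defect = 2*pi*chi = 4*pi; visible defects sum to (25/8)*pi


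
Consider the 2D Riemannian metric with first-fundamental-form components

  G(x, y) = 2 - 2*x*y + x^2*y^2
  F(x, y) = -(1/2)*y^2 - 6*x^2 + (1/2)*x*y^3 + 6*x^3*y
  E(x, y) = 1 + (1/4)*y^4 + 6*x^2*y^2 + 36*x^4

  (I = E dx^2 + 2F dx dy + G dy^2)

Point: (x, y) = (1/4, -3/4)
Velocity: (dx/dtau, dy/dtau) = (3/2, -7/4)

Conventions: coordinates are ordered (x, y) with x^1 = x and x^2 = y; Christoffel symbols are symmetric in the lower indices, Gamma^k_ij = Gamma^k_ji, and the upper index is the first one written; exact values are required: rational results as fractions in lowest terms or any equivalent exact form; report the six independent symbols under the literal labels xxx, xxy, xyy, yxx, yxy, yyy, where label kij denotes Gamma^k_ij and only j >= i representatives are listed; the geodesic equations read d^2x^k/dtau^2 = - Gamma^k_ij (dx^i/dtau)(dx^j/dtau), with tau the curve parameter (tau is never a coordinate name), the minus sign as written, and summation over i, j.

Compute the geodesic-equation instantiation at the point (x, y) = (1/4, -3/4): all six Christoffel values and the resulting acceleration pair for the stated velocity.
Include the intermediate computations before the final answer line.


E = 1465/1024, F = -399/512, G = 617/256 at the point
E_x = 63/16, E_y = -63/64, F_x = -519/128, F_y = 135/128, G_x = 57/32, G_y = -19/32
EG - F^2 = 2909/1024;  g^inv = (1024/2909) * [[617/256, 399/512], [399/512, 1465/1024]]
first-kind symbols [ij,l] = (1/2)(d_i g_jl + d_j g_il - d_l g_ij): [xx,x] = E_x/2 = 63/32, [xx,y] = F_x - E_y/2 = -57/16, [xy,x] = E_y/2 = -63/128, [xy,y] = G_x/2 = 57/64, [yy,x] = F_y - G_x/2 = 21/128, [yy,y] = G_y/2 = -19/64
Gamma^x_ij = (G*[ij,x] - F*[ij,y])/(EG - F^2), Gamma^y_ij = (E*[ij,y] - F*[ij,x])/(EG - F^2)
Gamma_xxx = 2016/2909, Gamma_xxy = -504/2909, Gamma_xyy = 168/2909, Gamma_yxx = -3648/2909, Gamma_yxy = 912/2909, Gamma_yyy = -304/2909
d^2x/dtau^2 = -(Gamma_xxx*(3/2)^2 + 2*Gamma_xxy*(3/2)*(-7/4) + Gamma_xyy*(-7/4)^2) = -15393/5818
d^2y/dtau^2 = -(Gamma_yxx*(3/2)^2 + 2*Gamma_yxy*(3/2)*(-7/4) + Gamma_yyy*(-7/4)^2) = 13927/2909

Answer: Gamma_xxx = 2016/2909, Gamma_xxy = -504/2909, Gamma_xyy = 168/2909, Gamma_yxx = -3648/2909, Gamma_yxy = 912/2909, Gamma_yyy = -304/2909; accelerations (d^2x/dtau^2, d^2y/dtau^2) = (-15393/5818, 13927/2909)


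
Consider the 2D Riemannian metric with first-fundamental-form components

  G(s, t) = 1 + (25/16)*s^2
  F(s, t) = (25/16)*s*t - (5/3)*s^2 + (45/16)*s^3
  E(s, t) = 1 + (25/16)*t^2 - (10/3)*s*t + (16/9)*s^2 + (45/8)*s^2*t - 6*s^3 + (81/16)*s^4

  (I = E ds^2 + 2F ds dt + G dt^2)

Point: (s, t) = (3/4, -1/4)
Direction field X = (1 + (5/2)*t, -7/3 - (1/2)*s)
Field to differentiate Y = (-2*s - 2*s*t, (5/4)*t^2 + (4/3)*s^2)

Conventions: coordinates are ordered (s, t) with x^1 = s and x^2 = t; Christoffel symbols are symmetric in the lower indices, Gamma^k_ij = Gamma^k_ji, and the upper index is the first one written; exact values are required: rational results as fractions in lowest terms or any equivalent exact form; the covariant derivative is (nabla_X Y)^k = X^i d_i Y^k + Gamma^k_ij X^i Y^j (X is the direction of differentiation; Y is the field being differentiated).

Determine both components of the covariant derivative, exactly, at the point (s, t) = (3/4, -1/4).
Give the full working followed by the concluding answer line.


E = 4105/4096, F = -45/1024, G = 481/256 at the point
E_s = -49/256, E_t = -15/128, F_s = 475/256, F_t = 75/64, G_s = 75/32, G_t = 0
EG - F^2 = 7705/4096;  g^inv = (4096/7705) * [[481/256, 45/1024], [45/1024, 4105/4096]]
first-kind symbols [ij,l] = (1/2)(d_i g_jl + d_j g_il - d_l g_ij): [ss,s] = E_s/2 = -49/512, [ss,t] = F_s - E_t/2 = 245/128, [st,s] = E_t/2 = -15/256, [st,t] = G_s/2 = 75/64, [tt,s] = F_t - G_s/2 = 0, [tt,t] = G_t/2 = 0
Gamma^s_ij = (G*[ij,s] - F*[ij,t])/(EG - F^2), Gamma^t_ij = (E*[ij,t] - F*[ij,s])/(EG - F^2)
Gamma_sss = -392/7705, Gamma_sst = -48/1541, Gamma_stt = 0, Gamma_tss = 1568/1541, Gamma_tst = 960/1541, Gamma_ttt = 0
X = (3/8, -65/24), Y = (-9/8, 53/64) at the point

Answer: (nabla_X Y)^s = 36629/10720, (nabla_X Y)^t = 52807/12864


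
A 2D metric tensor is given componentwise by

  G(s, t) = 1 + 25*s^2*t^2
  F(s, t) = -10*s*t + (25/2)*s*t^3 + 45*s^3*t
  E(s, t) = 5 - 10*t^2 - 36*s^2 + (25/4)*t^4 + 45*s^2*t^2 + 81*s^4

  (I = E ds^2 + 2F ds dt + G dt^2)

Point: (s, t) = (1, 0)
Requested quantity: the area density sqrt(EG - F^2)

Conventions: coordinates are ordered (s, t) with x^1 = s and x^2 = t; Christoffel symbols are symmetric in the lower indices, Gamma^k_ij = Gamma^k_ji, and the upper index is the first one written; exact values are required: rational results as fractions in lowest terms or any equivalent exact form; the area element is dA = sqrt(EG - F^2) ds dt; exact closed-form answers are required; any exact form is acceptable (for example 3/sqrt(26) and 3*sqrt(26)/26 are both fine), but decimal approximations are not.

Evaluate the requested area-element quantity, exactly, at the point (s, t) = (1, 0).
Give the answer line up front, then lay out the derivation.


Answer: sqrt(EG - F^2) = 5*sqrt(2)

E = 50, F = 0, G = 1; EG - F^2 = 50


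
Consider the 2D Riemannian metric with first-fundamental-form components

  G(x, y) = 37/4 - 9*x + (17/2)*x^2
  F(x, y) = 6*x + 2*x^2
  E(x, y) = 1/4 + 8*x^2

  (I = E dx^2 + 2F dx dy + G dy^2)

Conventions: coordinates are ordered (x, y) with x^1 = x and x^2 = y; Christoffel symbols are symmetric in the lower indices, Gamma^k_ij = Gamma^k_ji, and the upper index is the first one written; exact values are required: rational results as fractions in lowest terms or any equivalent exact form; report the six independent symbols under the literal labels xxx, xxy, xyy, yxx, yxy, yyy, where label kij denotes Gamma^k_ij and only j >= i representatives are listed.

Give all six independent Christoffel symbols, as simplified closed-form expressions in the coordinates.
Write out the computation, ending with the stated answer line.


E = 1/4 + 8*x^2; F = 6*x + 2*x^2; G = 37/4 - 9*x + (17/2)*x^2
Gamma^k_ij = (1/2) g^{kl} (d_i g_jl + d_j g_il - d_l g_ij), with g^inv = (1/(EG-F^2)) [[G, -F], [-F, E]]
first partials: E_x = 16*x, E_y = 0, F_x = 6 + 4*x, F_y = 0, G_x = -9 + 17*x, G_y = 0
D = EG - F^2 = 37/16 - (9/4)*x + (321/8)*x^2 - 96*x^3 + 64*x^4
expanded: Gamma^x_xx = (G E_x - 2F F_x + F E_y)/(2D), Gamma^x_xy = (G E_y - F G_x)/(2D), Gamma^x_yy = (2G F_y - G G_x - F G_y)/(2D), Gamma^y_xx = (2E F_x - E E_y - F E_x)/(2D), Gamma^y_xy = (E G_x - F E_y)/(2D), Gamma^y_yy = (E G_y - 2F F_y + F G_x)/(2D); substitute and cancel common factors

Answer: Gamma_xxx = (960*x^3 - 1728*x^2 + 608*x)/(1024*x^4 - 1536*x^3 + 642*x^2 - 36*x + 37), Gamma_xxy = (-272*x^3 - 672*x^2 + 432*x)/(1024*x^4 - 1536*x^3 + 642*x^2 - 36*x + 37), Gamma_xyy = (-1156*x^3 + 1836*x^2 - 1906*x + 666)/(1024*x^4 - 1536*x^3 + 642*x^2 - 36*x + 37), Gamma_yxx = (256*x^3 + 16*x + 24)/(1024*x^4 - 1536*x^3 + 642*x^2 - 36*x + 37), Gamma_yxy = (1088*x^3 - 576*x^2 + 34*x - 18)/(1024*x^4 - 1536*x^3 + 642*x^2 - 36*x + 37), Gamma_yyy = (272*x^3 + 672*x^2 - 432*x)/(1024*x^4 - 1536*x^3 + 642*x^2 - 36*x + 37)


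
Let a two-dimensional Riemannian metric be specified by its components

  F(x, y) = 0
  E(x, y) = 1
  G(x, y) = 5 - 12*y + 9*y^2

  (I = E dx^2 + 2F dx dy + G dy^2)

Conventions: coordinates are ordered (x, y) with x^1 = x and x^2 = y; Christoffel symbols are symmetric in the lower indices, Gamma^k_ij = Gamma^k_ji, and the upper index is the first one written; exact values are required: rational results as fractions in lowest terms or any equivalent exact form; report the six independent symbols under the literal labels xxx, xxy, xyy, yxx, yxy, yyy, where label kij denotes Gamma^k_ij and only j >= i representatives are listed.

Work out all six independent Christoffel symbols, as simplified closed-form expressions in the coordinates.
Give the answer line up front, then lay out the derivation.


Answer: Gamma_xxx = 0, Gamma_xxy = 0, Gamma_xyy = 0, Gamma_yxx = 0, Gamma_yxy = 0, Gamma_yyy = (9*y - 6)/(9*y^2 - 12*y + 5)

E = 1; F = 0; G = 5 - 12*y + 9*y^2
Gamma^k_ij = (1/2) g^{kl} (d_i g_jl + d_j g_il - d_l g_ij), with g^inv = (1/(EG-F^2)) [[G, -F], [-F, E]]
first partials: E_x = 0, E_y = 0, F_x = 0, F_y = 0, G_x = 0, G_y = -12 + 18*y
D = EG - F^2 = 5 - 12*y + 9*y^2
expanded: Gamma^x_xx = (G E_x - 2F F_x + F E_y)/(2D), Gamma^x_xy = (G E_y - F G_x)/(2D), Gamma^x_yy = (2G F_y - G G_x - F G_y)/(2D), Gamma^y_xx = (2E F_x - E E_y - F E_x)/(2D), Gamma^y_xy = (E G_x - F E_y)/(2D), Gamma^y_yy = (E G_y - 2F F_y + F G_x)/(2D); substitute and cancel common factors


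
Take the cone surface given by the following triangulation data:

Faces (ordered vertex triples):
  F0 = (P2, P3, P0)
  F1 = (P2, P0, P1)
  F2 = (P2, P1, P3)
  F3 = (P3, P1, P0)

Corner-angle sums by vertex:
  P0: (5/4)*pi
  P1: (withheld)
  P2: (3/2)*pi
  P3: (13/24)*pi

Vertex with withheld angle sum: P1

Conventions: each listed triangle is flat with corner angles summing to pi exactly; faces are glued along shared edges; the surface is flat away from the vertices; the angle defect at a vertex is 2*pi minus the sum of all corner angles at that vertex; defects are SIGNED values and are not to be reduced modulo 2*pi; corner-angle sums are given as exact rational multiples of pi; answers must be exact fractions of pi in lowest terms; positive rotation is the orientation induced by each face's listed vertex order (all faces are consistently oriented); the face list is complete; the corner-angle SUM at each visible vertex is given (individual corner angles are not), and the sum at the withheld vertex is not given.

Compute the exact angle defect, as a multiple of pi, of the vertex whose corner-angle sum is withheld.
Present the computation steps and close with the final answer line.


V = 4, E = 6, F = 4; chi = V - E + F = 2
Gauss-Bonnet: total defect = 2*pi*chi = 4*pi; visible defects sum to (65/24)*pi

Answer: defect(P1) = (31/24)*pi


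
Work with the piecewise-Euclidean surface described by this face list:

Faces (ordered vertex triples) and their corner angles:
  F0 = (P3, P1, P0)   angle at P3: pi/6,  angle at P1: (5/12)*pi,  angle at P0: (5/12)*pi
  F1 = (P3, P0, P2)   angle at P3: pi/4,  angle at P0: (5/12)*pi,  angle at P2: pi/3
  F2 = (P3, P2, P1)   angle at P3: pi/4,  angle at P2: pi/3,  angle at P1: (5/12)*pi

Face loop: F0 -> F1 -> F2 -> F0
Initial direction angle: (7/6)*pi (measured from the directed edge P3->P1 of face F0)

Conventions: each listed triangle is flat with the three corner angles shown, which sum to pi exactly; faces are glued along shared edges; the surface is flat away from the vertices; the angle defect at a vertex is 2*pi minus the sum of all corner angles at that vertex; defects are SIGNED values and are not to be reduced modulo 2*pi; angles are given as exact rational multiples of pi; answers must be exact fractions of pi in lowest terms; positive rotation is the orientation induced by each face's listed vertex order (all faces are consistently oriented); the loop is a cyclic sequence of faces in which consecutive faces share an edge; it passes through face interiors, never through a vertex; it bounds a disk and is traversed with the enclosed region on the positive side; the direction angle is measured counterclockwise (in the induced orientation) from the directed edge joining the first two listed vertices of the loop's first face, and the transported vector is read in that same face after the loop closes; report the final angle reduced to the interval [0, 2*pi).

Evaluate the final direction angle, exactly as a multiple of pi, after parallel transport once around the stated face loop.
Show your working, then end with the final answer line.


enclosed vertex P3: corner angles sum to (2/3)*pi, defect = 2*pi - (2/3)*pi = (4/3)*pi
holonomy = initial angle + sum of enclosed defects (mod 2*pi), positive in the induced orientation
final angle = (7/6)*pi + (4/3)*pi = pi/2 (mod 2*pi)

Answer: final direction angle = pi/2


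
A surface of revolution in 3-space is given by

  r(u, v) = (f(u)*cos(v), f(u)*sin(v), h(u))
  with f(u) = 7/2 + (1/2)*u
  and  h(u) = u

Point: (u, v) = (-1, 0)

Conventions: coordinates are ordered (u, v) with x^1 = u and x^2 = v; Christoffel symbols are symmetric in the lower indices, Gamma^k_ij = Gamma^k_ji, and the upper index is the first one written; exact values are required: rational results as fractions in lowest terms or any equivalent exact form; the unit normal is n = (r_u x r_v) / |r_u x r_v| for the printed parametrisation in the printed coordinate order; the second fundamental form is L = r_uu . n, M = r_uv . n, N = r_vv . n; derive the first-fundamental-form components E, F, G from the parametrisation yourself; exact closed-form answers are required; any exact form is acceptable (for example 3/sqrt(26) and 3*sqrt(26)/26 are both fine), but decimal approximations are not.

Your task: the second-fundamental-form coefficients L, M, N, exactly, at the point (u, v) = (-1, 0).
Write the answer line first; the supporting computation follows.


Answer: L = 0, M = 0, N = 6*sqrt(5)/5

f = 3, f' = 1/2, f'' = 0, h' = 1, h'' = 0
E = 5/4, F = 0, G = 9; answer radicand W^2 = 5/4
unnormalised second-form numerators: l = 0, m = 0, n = 3; L = l/sqrt(5/4), and similarly M = m/sqrt(W^2), N = n/sqrt(W^2)


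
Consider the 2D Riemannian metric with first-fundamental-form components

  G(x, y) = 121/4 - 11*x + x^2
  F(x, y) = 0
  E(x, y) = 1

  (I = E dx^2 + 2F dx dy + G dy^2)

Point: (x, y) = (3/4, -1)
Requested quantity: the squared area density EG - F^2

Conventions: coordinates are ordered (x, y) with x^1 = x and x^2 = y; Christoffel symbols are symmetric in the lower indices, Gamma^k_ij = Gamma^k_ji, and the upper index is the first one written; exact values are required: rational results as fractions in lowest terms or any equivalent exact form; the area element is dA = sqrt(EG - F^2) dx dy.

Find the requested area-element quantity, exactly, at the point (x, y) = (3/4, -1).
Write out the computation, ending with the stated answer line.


E = 1, F = 0, G = 361/16; EG - F^2 = 361/16

Answer: EG - F^2 = 361/16


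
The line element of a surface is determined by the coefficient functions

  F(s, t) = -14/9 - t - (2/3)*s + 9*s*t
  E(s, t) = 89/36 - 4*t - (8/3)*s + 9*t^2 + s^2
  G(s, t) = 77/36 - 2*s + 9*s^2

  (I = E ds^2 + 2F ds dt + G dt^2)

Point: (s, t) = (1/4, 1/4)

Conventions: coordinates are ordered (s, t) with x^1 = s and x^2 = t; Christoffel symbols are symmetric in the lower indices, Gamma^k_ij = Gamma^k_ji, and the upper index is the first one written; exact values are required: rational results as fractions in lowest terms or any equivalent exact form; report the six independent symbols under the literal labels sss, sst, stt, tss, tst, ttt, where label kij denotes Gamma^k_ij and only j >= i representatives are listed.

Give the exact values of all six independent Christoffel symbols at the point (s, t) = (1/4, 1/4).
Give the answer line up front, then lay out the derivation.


Answer: Gamma_sss = -1164/2677, Gamma_sst = 5328/2677, Gamma_stt = 0, Gamma_tss = 876/2677, Gamma_tst = 4932/2677, Gamma_ttt = 0

E = 103/72, F = -203/144, G = 317/144 at the point
E_s = -13/6, E_t = 1/2, F_s = 19/12, F_t = 5/4, G_s = 5/2, G_t = 0
EG - F^2 = 2677/2304;  g^inv = (2304/2677) * [[317/144, 203/144], [203/144, 103/72]]
first-kind symbols [ij,l] = (1/2)(d_i g_jl + d_j g_il - d_l g_ij): [ss,s] = E_s/2 = -13/12, [ss,t] = F_s - E_t/2 = 4/3, [st,s] = E_t/2 = 1/4, [st,t] = G_s/2 = 5/4, [tt,s] = F_t - G_s/2 = 0, [tt,t] = G_t/2 = 0
Gamma^s_ij = (G*[ij,s] - F*[ij,t])/(EG - F^2), Gamma^t_ij = (E*[ij,t] - F*[ij,s])/(EG - F^2)


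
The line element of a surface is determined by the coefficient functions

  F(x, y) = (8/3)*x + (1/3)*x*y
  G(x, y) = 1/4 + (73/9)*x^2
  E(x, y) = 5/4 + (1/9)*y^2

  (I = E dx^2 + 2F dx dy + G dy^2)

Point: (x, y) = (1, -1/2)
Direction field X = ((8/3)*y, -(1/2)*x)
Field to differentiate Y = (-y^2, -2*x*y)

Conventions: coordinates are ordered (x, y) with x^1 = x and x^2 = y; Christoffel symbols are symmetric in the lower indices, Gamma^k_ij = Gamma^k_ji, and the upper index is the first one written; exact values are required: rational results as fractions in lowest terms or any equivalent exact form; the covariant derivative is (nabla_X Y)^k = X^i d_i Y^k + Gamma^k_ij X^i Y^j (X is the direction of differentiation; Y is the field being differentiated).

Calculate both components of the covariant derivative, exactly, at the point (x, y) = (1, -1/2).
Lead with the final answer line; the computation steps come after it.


Answer: (nabla_X Y)^x = 827873/68952, (nabla_X Y)^y = -59105/11492

E = 23/18, F = 5/2, G = 301/36 at the point
E_x = 0, E_y = -1/9, F_x = 5/2, F_y = 1/3, G_x = 146/9, G_y = 0
EG - F^2 = 2873/648;  g^inv = (648/2873) * [[301/36, -5/2], [-5/2, 23/18]]
first-kind symbols [ij,l] = (1/2)(d_i g_jl + d_j g_il - d_l g_ij): [xx,x] = E_x/2 = 0, [xx,y] = F_x - E_y/2 = 23/9, [xy,x] = E_y/2 = -1/18, [xy,y] = G_x/2 = 73/9, [yy,x] = F_y - G_x/2 = -70/9, [yy,y] = G_y/2 = 0
Gamma^x_ij = (G*[ij,x] - F*[ij,y])/(EG - F^2), Gamma^y_ij = (E*[ij,y] - F*[ij,x])/(EG - F^2)
Gamma_xxx = -4140/2873, Gamma_xxy = -13441/2873, Gamma_xyy = -42140/2873, Gamma_yxx = 2116/2873, Gamma_yxy = 6806/2873, Gamma_yyy = 12600/2873
X = (-4/3, -1/2), Y = (-1/4, 1) at the point


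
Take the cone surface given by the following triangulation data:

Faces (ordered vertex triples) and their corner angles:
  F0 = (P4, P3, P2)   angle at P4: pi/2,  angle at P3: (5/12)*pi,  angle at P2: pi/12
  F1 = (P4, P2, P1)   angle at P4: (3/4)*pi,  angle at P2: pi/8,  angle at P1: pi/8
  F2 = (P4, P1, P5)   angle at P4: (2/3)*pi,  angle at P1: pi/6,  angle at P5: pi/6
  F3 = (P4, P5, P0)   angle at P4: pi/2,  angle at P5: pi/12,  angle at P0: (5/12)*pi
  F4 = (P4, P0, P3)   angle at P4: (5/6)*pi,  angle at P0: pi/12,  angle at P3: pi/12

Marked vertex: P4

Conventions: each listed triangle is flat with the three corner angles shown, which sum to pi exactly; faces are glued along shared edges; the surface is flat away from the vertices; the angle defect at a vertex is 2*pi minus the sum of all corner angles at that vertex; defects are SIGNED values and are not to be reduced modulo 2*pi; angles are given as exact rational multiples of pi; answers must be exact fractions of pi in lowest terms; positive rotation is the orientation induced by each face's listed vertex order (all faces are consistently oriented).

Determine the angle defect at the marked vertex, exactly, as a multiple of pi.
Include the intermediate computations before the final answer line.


Sum of corner angles at P4: (13/4)*pi
defect = 2*pi - (13/4)*pi

Answer: defect(P4) = (-5/4)*pi


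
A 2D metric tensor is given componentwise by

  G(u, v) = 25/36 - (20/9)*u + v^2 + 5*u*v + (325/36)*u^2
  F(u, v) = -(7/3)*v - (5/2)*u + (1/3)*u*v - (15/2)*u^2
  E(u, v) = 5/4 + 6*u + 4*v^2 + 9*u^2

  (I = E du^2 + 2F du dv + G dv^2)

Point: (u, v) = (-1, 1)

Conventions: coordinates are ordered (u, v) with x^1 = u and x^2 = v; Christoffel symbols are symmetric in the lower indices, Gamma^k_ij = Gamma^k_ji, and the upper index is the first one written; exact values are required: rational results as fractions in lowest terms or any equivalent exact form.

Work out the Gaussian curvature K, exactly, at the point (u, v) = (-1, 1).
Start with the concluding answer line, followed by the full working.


Answer: K = -27321/237169

E = 33/4, F = -23/3, G = 143/18, EG - F^2 = 487/72 at the point
E_u = -12, E_v = 8, F_u = 77/6, F_v = -8/3, G_u = -275/18, G_v = -3
E_vv = 8, F_uv = 1/3, G_uu = 325/18
Brioschi: K = (det M1 - det M2) / (EG - F^2)^2 with the standard first/second-derivative matrices M1, M2.
M1 = [[-E_vv/2 + F_uv - G_uu/2, E_u/2, F_u - E_v/2], [F_v - G_u/2, E, F], [G_v/2, F, G]] = [[-457/36, -6, 53/6], [179/36, 33/4, -23/3], [-3/2, -23/3, 143/18]]; det M1 = -125515/864
M2 = [[0, E_v/2, G_u/2], [E_v/2, E, F], [G_u/2, F, G]] = [[0, 4, -275/36], [4, 33/4, -23/3], [-275/36, -23/3, 143/18]]; det M2 = -80641/576
det M1 - det M2 = -9107/1728; K = -9107/1728 / (487/72)^2 = -27321/237169


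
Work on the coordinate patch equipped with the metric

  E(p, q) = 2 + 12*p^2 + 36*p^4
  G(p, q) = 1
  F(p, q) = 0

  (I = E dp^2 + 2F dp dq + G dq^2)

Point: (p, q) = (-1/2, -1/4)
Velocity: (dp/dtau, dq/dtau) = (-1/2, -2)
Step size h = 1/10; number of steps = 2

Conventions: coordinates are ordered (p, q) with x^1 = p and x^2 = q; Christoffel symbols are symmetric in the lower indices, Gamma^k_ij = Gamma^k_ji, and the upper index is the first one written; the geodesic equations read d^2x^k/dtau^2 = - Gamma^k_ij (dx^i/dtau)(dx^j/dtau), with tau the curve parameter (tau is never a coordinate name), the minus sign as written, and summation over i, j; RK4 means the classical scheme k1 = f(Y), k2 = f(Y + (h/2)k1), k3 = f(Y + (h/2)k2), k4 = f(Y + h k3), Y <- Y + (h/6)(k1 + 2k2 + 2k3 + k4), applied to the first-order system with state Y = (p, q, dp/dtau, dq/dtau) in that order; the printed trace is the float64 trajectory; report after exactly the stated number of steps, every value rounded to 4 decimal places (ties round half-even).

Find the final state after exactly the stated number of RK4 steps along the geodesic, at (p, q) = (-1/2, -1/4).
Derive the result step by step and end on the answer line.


f(Y) = (dp/dtau, dq/dtau, -Gamma^p_ij Y'^i Y'^j, -Gamma^q_ij Y'^i Y'^j) with the Gammas evaluated at the stage position; h = 0.100000; intermediate values shown to 6 dp
step 0: p = -0.5000, q = -0.2500, dp/dtau = -0.5000, dq/dtau = -2.0000
step 1:
  k1: at (p, q) = (-0.500000, -0.250000), (dp/dtau, dq/dtau) = (-0.500000, -2.000000); Gamma_ppp = -2.068966, Gamma_ppq = 0.000000, Gamma_pqq = 0.000000, Gamma_qpp = 0.000000, Gamma_qpq = 0.000000, Gamma_qqq = 0.000000; k1 = (-0.500000, -2.000000, 0.517241, 0.000000)
  k2: at (p, q) = (-0.525000, -0.350000), (dp/dtau, dq/dtau) = (-0.474138, -2.000000); Gamma_ppp = -2.078813, Gamma_ppq = 0.000000, Gamma_pqq = 0.000000, Gamma_qpp = 0.000000, Gamma_qpq = 0.000000, Gamma_qqq = 0.000000; k2 = (-0.474138, -2.000000, 0.467331, 0.000000)
  k3: at (p, q) = (-0.523707, -0.350000), (dp/dtau, dq/dtau) = (-0.476633, -2.000000); Gamma_ppp = -2.078479, Gamma_ppq = 0.000000, Gamma_pqq = 0.000000, Gamma_qpp = 0.000000, Gamma_qpq = 0.000000, Gamma_qqq = 0.000000; k3 = (-0.476633, -2.000000, 0.472188, 0.000000)
  k4: at (p, q) = (-0.547663, -0.450000), (dp/dtau, dq/dtau) = (-0.452781, -2.000000); Gamma_ppp = -2.081840, Gamma_ppq = 0.000000, Gamma_pqq = 0.000000, Gamma_qpp = 0.000000, Gamma_qpq = 0.000000, Gamma_qqq = 0.000000; k4 = (-0.452781, -2.000000, 0.426800, 0.000000)
  Y <- Y + (h/6)(k1 + 2k2 + 2k3 + k4): p = -0.5476, q = -0.4500, dp/dtau = -0.4529, dq/dtau = -2.0000
step 2:
  k1: at (p, q) = (-0.547572, -0.450000), (dp/dtau, dq/dtau) = (-0.452949, -2.000000); Gamma_ppp = -2.081838, Gamma_ppq = 0.000000, Gamma_pqq = 0.000000, Gamma_qpp = 0.000000, Gamma_qpq = 0.000000, Gamma_qqq = 0.000000; k1 = (-0.452949, -2.000000, 0.427115, 0.000000)
  k2: at (p, q) = (-0.570220, -0.550000), (dp/dtau, dq/dtau) = (-0.431593, -2.000000); Gamma_ppp = -2.079966, Gamma_ppq = 0.000000, Gamma_pqq = 0.000000, Gamma_qpp = 0.000000, Gamma_qpq = 0.000000, Gamma_qqq = 0.000000; k2 = (-0.431593, -2.000000, 0.387440, 0.000000)
  k3: at (p, q) = (-0.569152, -0.550000), (dp/dtau, dq/dtau) = (-0.433577, -2.000000); Gamma_ppp = -2.080156, Gamma_ppq = 0.000000, Gamma_pqq = 0.000000, Gamma_qpp = 0.000000, Gamma_qpq = 0.000000, Gamma_qqq = 0.000000; k3 = (-0.433577, -2.000000, 0.391046, 0.000000)
  k4: at (p, q) = (-0.590930, -0.650000), (dp/dtau, dq/dtau) = (-0.413844, -2.000000); Gamma_ppp = -2.074487, Gamma_ppq = 0.000000, Gamma_pqq = 0.000000, Gamma_qpp = 0.000000, Gamma_qpq = 0.000000, Gamma_qqq = 0.000000; k4 = (-0.413844, -2.000000, 0.355291, 0.000000)
  Y <- Y + (h/6)(k1 + 2k2 + 2k3 + k4): p = -0.5909, q = -0.6500, dp/dtau = -0.4140, dq/dtau = -2.0000

Answer: p = -0.5909, q = -0.6500, dp/dtau = -0.4140, dq/dtau = -2.0000


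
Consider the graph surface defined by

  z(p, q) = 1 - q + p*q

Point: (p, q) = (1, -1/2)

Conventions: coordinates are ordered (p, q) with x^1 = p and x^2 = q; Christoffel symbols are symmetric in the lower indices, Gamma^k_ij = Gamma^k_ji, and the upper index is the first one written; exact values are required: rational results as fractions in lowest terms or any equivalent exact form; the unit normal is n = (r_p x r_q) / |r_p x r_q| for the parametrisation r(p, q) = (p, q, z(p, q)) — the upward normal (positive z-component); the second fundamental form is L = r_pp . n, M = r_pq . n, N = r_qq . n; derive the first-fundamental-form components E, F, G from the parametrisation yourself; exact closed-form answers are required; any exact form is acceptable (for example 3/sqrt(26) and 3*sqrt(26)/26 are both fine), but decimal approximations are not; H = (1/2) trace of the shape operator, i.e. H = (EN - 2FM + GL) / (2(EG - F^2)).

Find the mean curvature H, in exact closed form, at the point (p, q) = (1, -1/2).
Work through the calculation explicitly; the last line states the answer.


z_p = -1/2, z_q = 0, z_pp = 0, z_pq = 1, z_qq = 0
E = 5/4, F = 0, G = 1; answer radicand W^2 = 5/4
unnormalised second-form numerators: l = 0, m = 1, n = 0; L = l/sqrt(5/4), and similarly M = m/sqrt(W^2), N = n/sqrt(W^2)
H = (E*n - 2*F*m + G*l) / (2*(EG - F^2)*sqrt(W^2)); E*n - 2*F*m + G*l = 0, EG - F^2 = 5/4, so H = (0)/sqrt(5/4)

Answer: H = 0


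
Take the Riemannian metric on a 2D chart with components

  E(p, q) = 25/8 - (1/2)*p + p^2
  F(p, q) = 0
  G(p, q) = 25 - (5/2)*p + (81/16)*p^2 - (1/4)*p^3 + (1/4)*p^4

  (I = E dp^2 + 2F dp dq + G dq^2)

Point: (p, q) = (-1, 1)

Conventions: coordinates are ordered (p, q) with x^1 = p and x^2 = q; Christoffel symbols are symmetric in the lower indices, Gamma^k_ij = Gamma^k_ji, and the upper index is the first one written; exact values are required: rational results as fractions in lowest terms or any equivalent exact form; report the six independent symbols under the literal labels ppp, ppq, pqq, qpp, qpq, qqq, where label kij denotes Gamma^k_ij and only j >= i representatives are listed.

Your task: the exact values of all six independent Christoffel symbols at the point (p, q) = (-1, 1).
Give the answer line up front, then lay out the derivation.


Answer: Gamma_ppp = -10/37, Gamma_ppq = 0, Gamma_pqq = 115/74, Gamma_qpp = 0, Gamma_qpq = -5/23, Gamma_qqq = 0

E = 37/8, F = 0, G = 529/16 at the point
E_p = -5/2, E_q = 0, F_p = 0, F_q = 0, G_p = -115/8, G_q = 0
EG - F^2 = 19573/128;  g^inv = (128/19573) * [[529/16, 0], [0, 37/8]]
first-kind symbols [ij,l] = (1/2)(d_i g_jl + d_j g_il - d_l g_ij): [pp,p] = E_p/2 = -5/4, [pp,q] = F_p - E_q/2 = 0, [pq,p] = E_q/2 = 0, [pq,q] = G_p/2 = -115/16, [qq,p] = F_q - G_p/2 = 115/16, [qq,q] = G_q/2 = 0
Gamma^p_ij = (G*[ij,p] - F*[ij,q])/(EG - F^2), Gamma^q_ij = (E*[ij,q] - F*[ij,p])/(EG - F^2)


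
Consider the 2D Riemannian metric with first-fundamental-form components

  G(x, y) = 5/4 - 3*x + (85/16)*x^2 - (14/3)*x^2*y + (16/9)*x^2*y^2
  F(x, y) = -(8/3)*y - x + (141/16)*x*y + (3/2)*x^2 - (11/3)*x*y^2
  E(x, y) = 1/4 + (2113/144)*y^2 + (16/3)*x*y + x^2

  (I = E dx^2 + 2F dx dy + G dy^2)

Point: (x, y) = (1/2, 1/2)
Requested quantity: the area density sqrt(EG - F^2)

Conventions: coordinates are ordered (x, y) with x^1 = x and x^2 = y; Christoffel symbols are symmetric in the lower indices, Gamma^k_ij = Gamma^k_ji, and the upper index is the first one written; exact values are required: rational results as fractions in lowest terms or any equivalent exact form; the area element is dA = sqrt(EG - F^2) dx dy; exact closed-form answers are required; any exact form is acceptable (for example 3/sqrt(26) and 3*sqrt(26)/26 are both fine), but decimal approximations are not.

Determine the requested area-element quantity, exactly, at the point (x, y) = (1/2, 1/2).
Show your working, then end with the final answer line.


E = 3169/576, F = 55/192, G = 349/576; EG - F^2 = 269689/82944

Answer: sqrt(EG - F^2) = sqrt(269689)/288


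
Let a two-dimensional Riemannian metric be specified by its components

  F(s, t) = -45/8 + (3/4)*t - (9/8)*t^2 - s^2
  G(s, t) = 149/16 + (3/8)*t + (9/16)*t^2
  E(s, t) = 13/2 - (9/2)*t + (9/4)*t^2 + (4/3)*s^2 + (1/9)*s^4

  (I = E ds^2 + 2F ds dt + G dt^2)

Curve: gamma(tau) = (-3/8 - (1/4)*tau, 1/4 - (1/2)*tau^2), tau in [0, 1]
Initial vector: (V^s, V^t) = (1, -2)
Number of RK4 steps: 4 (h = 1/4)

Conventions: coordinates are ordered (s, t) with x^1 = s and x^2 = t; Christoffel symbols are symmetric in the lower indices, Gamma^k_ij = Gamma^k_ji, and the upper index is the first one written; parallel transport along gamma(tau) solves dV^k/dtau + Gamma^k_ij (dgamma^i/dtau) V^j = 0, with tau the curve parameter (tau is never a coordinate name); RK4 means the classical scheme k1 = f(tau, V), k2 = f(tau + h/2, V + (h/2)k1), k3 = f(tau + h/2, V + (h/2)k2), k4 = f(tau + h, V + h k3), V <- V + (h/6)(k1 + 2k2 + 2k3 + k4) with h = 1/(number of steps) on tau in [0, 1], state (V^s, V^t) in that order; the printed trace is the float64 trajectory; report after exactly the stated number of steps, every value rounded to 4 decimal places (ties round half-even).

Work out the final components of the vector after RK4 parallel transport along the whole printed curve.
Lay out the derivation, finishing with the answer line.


gamma'(tau) = (-1/4, -tau); f(tau, V)^k = -Gamma^k_ij(gamma(tau)) gamma'^i(tau) V^j; h = 1/4; intermediate values shown to 6 dp
curve data and Christoffel symbols at the stage parameters:
  tau = 0.000000: gamma = (-0.375000, 0.250000), gamma' = (-0.250000, 0.000000); Gamma_sss = 0.406928, Gamma_sst = -0.725471, Gamma_stt = 0.165001, Gamma_tss = 0.501621, Gamma_tst = -0.434022, Gamma_ttt = 0.133468
  tau = 0.125000: gamma = (-0.406250, 0.242188), gamma' = (-0.250000, -0.125000); Gamma_sss = 0.406860, Gamma_sst = -0.724639, Gamma_stt = 0.169889, Gamma_tss = 0.511456, Gamma_tst = -0.435751, Gamma_ttt = 0.136467
  tau = 0.250000: gamma = (-0.437500, 0.218750), gamma' = (-0.250000, -0.250000); Gamma_sss = 0.409071, Gamma_sst = -0.724400, Gamma_stt = 0.183756, Gamma_tss = 0.527206, Gamma_tst = -0.438739, Gamma_ttt = 0.144255
  tau = 0.375000: gamma = (-0.468750, 0.179688), gamma' = (-0.250000, -0.375000); Gamma_sss = 0.413454, Gamma_sst = -0.724114, Gamma_stt = 0.204851, Gamma_tss = 0.548947, Gamma_tst = -0.442748, Gamma_ttt = 0.155959
  tau = 0.500000: gamma = (-0.500000, 0.125000), gamma' = (-0.250000, -0.500000); Gamma_sss = 0.419751, Gamma_sst = -0.722875, Gamma_stt = 0.230708, Gamma_tss = 0.576721, Gamma_tst = -0.447455, Gamma_ttt = 0.170327
  tau = 0.625000: gamma = (-0.531250, 0.054688), gamma' = (-0.250000, -0.625000); Gamma_sss = 0.427692, Gamma_sst = -0.719770, Gamma_stt = 0.258606, Gamma_tss = 0.610607, Gamma_tst = -0.452585, Gamma_ttt = 0.185991
  tau = 0.750000: gamma = (-0.562500, -0.031250), gamma' = (-0.250000, -0.750000); Gamma_sss = 0.437120, Gamma_sst = -0.714113, Gamma_stt = 0.286008, Gamma_tss = 0.650782, Gamma_tst = -0.458038, Gamma_ttt = 0.201716
  tau = 0.875000: gamma = (-0.593750, -0.132812), gamma' = (-0.250000, -0.875000); Gamma_sss = 0.448071, Gamma_sst = -0.705603, Gamma_stt = 0.310883, Gamma_tss = 0.697561, Gamma_tst = -0.463953, Gamma_ttt = 0.216578
  tau = 1.000000: gamma = (-0.625000, -0.250000), gamma' = (-0.250000, -1.000000); Gamma_sss = 0.460801, Gamma_sst = -0.694358, Gamma_stt = 0.331879, Gamma_tss = 0.751391, Gamma_tst = -0.470721, Gamma_ttt = 0.230054
step 0: V^s = 1.0000, V^t = -2.0000
step 1: k1 = (0.464468, 0.342416), k2 = (0.324784, 0.257482), k3 = (0.326287, 0.257176), k4 = (0.176369, 0.166429); V <- V + (h/6)(k1 + 2k2 + 2k3 + k4): V^s = 1.0810, V^t = -1.9359
step 2: k1 = (0.176445, 0.166431), k2 = (0.014068, 0.068213), k3 = (0.018761, 0.069439), k4 = (-0.153063, -0.035135); V <- V + (h/6)(k1 + 2k2 + 2k3 + k4): V^s = 1.0847, V^t = -1.9190
step 3: k1 = (-0.152784, -0.035045), k2 = (-0.330196, -0.144711), k3 = (-0.322340, -0.141866), k4 = (-0.498361, -0.253450); V <- V + (h/6)(k1 + 2k2 + 2k3 + k4): V^s = 1.0032, V^t = -1.9549
step 4: k1 = (-0.497983, -0.253299), k2 = (-0.665477, -0.363930), k3 = (-0.656219, -0.360098), k4 = (-0.809659, -0.467153); V <- V + (h/6)(k1 + 2k2 + 2k3 + k4): V^s = 0.8385, V^t = -2.0452

Answer: V^s = 0.8385, V^t = -2.0452
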